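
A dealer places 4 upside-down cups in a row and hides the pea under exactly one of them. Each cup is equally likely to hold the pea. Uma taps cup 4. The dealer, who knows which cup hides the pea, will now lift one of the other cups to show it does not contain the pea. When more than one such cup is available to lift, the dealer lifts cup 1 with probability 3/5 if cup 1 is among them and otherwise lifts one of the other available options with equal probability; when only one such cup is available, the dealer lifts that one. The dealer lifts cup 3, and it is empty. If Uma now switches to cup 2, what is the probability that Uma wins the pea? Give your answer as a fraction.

4/11

Condition on the true location of the pea.
If it is under cup 1 (prior 1/4): cup 1 holds the prize so is unavailable; the dealer chooses uniformly among the 2 others, probability 1/2; weight (1/4)·(1/2) = 1/8.
If it is under cup 2 (prior 1/4): cup 1 is available but not opened, probability 2/5; weight (1/4)·(2/5) = 1/10.
If it is under cup 3 (prior 1/4): the dealer opened cup 3, so this case is ruled out; weight (1/4)·0 = 0.
If it is under cup 4 (prior 1/4): cup 1 is available but not opened; cup 3 gets probability (1 − 3/5)/2 = 1/5; weight (1/4)·(1/5) = 1/20.
The weights sum to 11/40.
So P(the pea under cup 2 | the dealer opened cup 3) = (1/10) / (11/40) = 4/11.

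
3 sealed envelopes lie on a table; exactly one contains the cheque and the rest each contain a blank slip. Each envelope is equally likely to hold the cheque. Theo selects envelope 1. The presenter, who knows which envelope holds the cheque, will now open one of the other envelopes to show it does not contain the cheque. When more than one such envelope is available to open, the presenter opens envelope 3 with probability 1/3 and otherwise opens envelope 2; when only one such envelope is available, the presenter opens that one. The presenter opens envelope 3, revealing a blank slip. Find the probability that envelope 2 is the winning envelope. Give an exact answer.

3/4

Condition on the true location of the cheque.
If it is in envelope 1 (prior 1/3): envelope 3 is available, opened with probability 1/3; weight (1/3)·(1/3) = 1/9.
If it is in envelope 2 (prior 1/3): only envelope 3 is available, probability 1; weight (1/3)·1 = 1/3.
If it is in envelope 3 (prior 1/3): the presenter opened envelope 3, so this case is ruled out; weight (1/3)·0 = 0.
The weights sum to 4/9.
So P(the cheque in envelope 2 | the presenter opened envelope 3) = (1/3) / (4/9) = 3/4.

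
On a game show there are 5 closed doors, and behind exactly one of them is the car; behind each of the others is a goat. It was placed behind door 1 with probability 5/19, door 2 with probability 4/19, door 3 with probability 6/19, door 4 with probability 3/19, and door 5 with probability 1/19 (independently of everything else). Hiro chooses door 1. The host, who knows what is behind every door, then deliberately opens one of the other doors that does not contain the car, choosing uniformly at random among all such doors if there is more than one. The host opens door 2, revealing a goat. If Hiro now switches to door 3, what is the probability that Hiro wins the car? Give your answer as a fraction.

24/55

Condition on the true location of the car.
If it is behind door 1 (prior 5/19): the host has 4 equally likely choices, so probability 1/4; weight (5/19)·(1/4) = 5/76.
If it is behind door 2 (prior 4/19): the host opened door 2, so this case is ruled out; weight (4/19)·0 = 0.
If it is behind door 3 (prior 6/19): the host has 3 equally likely choices, so probability 1/3; weight (6/19)·(1/3) = 2/19.
If it is behind door 4 (prior 3/19): the host has 3 equally likely choices, so probability 1/3; weight (3/19)·(1/3) = 1/19.
If it is behind door 5 (prior 1/19): the host has 3 equally likely choices, so probability 1/3; weight (1/19)·(1/3) = 1/57.
The weights sum to 55/228.
So P(the car behind door 3 | the host opened door 2) = (2/19) / (55/228) = 24/55.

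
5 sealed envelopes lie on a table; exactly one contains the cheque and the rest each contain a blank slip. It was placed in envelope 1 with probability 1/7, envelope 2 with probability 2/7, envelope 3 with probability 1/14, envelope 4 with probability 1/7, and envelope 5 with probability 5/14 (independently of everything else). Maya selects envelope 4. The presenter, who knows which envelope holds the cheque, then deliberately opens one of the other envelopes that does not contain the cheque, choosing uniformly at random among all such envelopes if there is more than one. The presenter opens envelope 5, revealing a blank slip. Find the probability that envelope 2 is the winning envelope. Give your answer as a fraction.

Consider each possible location of the cheque in turn.
If it is in envelope 1 (prior 1/7): the presenter has 3 equally likely choices, so probability 1/3; weight (1/7)·(1/3) = 1/21.
If it is in envelope 2 (prior 2/7): the presenter has 3 equally likely choices, so probability 1/3; weight (2/7)·(1/3) = 2/21.
If it is in envelope 3 (prior 1/14): the presenter has 3 equally likely choices, so probability 1/3; weight (1/14)·(1/3) = 1/42.
If it is in envelope 4 (prior 1/7): the presenter has 4 equally likely choices, so probability 1/4; weight (1/7)·(1/4) = 1/28.
If it is in envelope 5 (prior 5/14): the presenter opened envelope 5, so this case is ruled out; weight (5/14)·0 = 0.
The weights sum to 17/84.
So P(the cheque in envelope 2 | the presenter opened envelope 5) = (2/21) / (17/84) = 8/17.

8/17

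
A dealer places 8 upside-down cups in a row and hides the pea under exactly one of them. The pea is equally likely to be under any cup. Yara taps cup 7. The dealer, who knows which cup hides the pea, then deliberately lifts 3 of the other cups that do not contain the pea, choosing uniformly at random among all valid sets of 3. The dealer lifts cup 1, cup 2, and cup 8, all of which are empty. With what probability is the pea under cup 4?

7/32

Consider each possible location of the pea in turn.
If it is under any of cups 1, 2, and 8 (prior 1/8 each): that cup was opened and seen not to hold the prize — ruled out; weight (1/8)·0 = 0 each.
If it is under any of cups 3, 4, 5, and 6 (prior 1/8 each): the dealer has 20 equally likely choices, so probability 1/20; weight (1/8)·(1/20) = 1/160 each.
If it is under cup 7 (prior 1/8): the dealer has 35 equally likely choices, so probability 1/35; weight (1/8)·(1/35) = 1/280.
The weights sum to 1/35.
So P(the pea under cup 4 | the dealer opened cup 1, cup 2, and cup 8) = (1/160) / (1/35) = 7/32.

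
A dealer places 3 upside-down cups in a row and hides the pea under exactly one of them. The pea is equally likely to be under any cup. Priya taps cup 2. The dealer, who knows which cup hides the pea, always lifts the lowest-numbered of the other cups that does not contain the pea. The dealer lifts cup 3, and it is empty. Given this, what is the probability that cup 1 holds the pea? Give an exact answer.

Condition on the true location of the pea.
If it is under cup 1 (prior 1/3): cup 3 is the lowest-numbered option available, probability 1; weight (1/3)·1 = 1/3.
If it is under cup 2 (prior 1/3): the dealer would have opened cup 1 instead, probability 0; weight (1/3)·0 = 0.
If it is under cup 3 (prior 1/3): the dealer opened cup 3, so this case is ruled out; weight (1/3)·0 = 0.
The weights sum to 1/3.
So P(the pea under cup 1 | the dealer opened cup 3) = (1/3) / (1/3) = 1.

1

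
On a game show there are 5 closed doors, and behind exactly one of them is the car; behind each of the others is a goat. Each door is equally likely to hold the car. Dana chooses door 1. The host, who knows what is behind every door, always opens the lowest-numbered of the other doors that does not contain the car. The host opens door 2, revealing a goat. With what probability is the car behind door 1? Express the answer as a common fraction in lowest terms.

1/4

Consider each possible location of the car in turn.
If it is behind any of doors 1, 3, 4, and 5 (prior 1/5 each): door 2 is the lowest-numbered option available, probability 1; weight (1/5)·1 = 1/5 each.
If it is behind door 2 (prior 1/5): the host opened door 2, so this case is ruled out; weight (1/5)·0 = 0.
The weights sum to 4/5.
So P(the car behind door 1 | the host opened door 2) = (1/5) / (4/5) = 1/4.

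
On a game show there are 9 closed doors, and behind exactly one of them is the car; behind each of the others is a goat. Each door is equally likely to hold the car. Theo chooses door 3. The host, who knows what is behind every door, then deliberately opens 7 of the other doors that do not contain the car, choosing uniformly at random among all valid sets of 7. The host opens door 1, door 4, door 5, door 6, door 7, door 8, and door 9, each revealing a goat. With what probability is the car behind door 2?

Consider each possible location of the car in turn.
If it is behind any of doors 1, 4, 5, 6, 7, 8, and 9 (prior 1/9 each): that door was opened and seen not to hold the prize — ruled out; weight (1/9)·0 = 0 each.
If it is behind door 2 (prior 1/9): the host has no choice, probability 1; weight (1/9)·1 = 1/9.
If it is behind door 3 (prior 1/9): the host has 8 equally likely choices, so probability 1/8; weight (1/9)·(1/8) = 1/72.
The weights sum to 1/8.
So P(the car behind door 2 | the host opened door 1, door 4, door 5, door 6, door 7, door 8, and door 9) = (1/9) / (1/8) = 8/9.

8/9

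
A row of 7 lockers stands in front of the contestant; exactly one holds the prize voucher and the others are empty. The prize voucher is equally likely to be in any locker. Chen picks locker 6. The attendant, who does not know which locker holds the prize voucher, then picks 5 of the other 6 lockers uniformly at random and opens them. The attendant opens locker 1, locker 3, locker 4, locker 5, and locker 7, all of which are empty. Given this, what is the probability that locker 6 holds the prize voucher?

1/2

Because the attendant chose which lockers to open without knowing where the prize voucher is, the choice is independent of the prize location. Learning that none of the 5 opened lockers holds the prize voucher simply rules out those 5 locations and leaves the remaining 2 lockers still equally likely by symmetry.
So P(the prize voucher in locker 6) = 1/2.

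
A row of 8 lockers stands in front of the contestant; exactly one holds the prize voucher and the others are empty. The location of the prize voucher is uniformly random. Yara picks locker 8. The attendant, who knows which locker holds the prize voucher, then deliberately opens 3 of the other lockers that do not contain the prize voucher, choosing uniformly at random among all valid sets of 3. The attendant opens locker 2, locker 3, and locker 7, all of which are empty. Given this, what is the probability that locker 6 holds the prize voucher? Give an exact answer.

7/32

Apply Bayes' rule, conditioning on where the prize voucher actually is.
If it is in any of lockers 1, 4, 5, and 6 (prior 1/8 each): the attendant has 20 equally likely choices, so probability 1/20; weight (1/8)·(1/20) = 1/160 each.
If it is in any of lockers 2, 3, and 7 (prior 1/8 each): that locker was opened and seen not to hold the prize — ruled out; weight (1/8)·0 = 0 each.
If it is in locker 8 (prior 1/8): the attendant has 35 equally likely choices, so probability 1/35; weight (1/8)·(1/35) = 1/280.
The weights sum to 1/35.
So P(the prize voucher in locker 6 | the attendant opened locker 2, locker 3, and locker 7) = (1/160) / (1/35) = 7/32.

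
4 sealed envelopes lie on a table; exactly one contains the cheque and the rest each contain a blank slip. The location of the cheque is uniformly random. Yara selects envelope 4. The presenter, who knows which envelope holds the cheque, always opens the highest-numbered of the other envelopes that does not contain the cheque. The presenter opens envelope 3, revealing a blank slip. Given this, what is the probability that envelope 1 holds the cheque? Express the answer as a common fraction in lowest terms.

Consider each possible location of the cheque in turn.
If it is in any of envelopes 1, 2, and 4 (prior 1/4 each): envelope 3 is the highest-numbered option available, probability 1; weight (1/4)·1 = 1/4 each.
If it is in envelope 3 (prior 1/4): the presenter opened envelope 3, so this case is ruled out; weight (1/4)·0 = 0.
The weights sum to 3/4.
So P(the cheque in envelope 1 | the presenter opened envelope 3) = (1/4) / (3/4) = 1/3.

1/3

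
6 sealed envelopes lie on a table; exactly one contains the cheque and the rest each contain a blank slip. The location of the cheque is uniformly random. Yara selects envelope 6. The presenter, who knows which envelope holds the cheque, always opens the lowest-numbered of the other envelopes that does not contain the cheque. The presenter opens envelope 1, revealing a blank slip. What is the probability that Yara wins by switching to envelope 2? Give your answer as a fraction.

1/5

Condition on the true location of the cheque.
If it is in envelope 1 (prior 1/6): the presenter opened envelope 1, so this case is ruled out; weight (1/6)·0 = 0.
If it is in any of envelopes 2, 3, 4, 5, and 6 (prior 1/6 each): envelope 1 is the lowest-numbered option available, probability 1; weight (1/6)·1 = 1/6 each.
The weights sum to 5/6.
So P(the cheque in envelope 2 | the presenter opened envelope 1) = (1/6) / (5/6) = 1/5.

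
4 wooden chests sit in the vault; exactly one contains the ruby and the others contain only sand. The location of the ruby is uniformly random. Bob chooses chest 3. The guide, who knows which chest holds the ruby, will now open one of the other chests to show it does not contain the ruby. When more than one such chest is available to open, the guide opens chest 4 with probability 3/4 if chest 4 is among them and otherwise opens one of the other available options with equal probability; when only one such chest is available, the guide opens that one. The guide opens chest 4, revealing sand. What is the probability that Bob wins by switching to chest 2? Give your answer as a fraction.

Apply Bayes' rule, conditioning on where the ruby actually is.
If it is in any of chests 1, 2, and 3 (prior 1/4 each): chest 4 is available, opened with probability 3/4; weight (1/4)·(3/4) = 3/16 each.
If it is in chest 4 (prior 1/4): the guide opened chest 4, so this case is ruled out; weight (1/4)·0 = 0.
The weights sum to 9/16.
So P(the ruby in chest 2 | the guide opened chest 4) = (3/16) / (9/16) = 1/3.

1/3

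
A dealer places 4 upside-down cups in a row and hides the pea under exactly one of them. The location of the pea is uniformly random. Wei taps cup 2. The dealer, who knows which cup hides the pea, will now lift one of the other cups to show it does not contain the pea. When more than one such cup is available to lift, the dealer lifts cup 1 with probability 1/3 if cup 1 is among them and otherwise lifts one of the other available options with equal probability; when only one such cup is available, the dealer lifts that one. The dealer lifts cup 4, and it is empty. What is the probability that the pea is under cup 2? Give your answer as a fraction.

Condition on the true location of the pea.
If it is under cup 1 (prior 1/4): cup 1 holds the prize so is unavailable; the dealer chooses uniformly among the 2 others, probability 1/2; weight (1/4)·(1/2) = 1/8.
If it is under cup 2 (prior 1/4): cup 1 is available but not opened; cup 4 gets probability (1 − 1/3)/2 = 1/3; weight (1/4)·(1/3) = 1/12.
If it is under cup 3 (prior 1/4): cup 1 is available but not opened, probability 2/3; weight (1/4)·(2/3) = 1/6.
If it is under cup 4 (prior 1/4): the dealer opened cup 4, so this case is ruled out; weight (1/4)·0 = 0.
The weights sum to 3/8.
So P(the pea under cup 2 | the dealer opened cup 4) = (1/12) / (3/8) = 2/9.

2/9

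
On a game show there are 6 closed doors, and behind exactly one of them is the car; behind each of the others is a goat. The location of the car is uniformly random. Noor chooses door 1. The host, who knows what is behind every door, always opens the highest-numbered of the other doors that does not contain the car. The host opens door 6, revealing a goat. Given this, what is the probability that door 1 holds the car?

1/5

Consider each possible location of the car in turn.
If it is behind any of doors 1, 2, 3, 4, and 5 (prior 1/6 each): door 6 is the highest-numbered option available, probability 1; weight (1/6)·1 = 1/6 each.
If it is behind door 6 (prior 1/6): the host opened door 6, so this case is ruled out; weight (1/6)·0 = 0.
The weights sum to 5/6.
So P(the car behind door 1 | the host opened door 6) = (1/6) / (5/6) = 1/5.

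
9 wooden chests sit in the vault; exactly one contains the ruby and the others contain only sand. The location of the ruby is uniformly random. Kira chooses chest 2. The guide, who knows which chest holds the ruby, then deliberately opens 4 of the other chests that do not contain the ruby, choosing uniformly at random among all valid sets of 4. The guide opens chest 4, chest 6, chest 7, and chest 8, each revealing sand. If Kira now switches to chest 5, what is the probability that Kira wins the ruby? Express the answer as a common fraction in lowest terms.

Condition on the true location of the ruby.
If it is in any of chests 1, 3, 5, and 9 (prior 1/9 each): the guide has 35 equally likely choices, so probability 1/35; weight (1/9)·(1/35) = 1/315 each.
If it is in chest 2 (prior 1/9): the guide has 70 equally likely choices, so probability 1/70; weight (1/9)·(1/70) = 1/630.
If it is in any of chests 4, 6, 7, and 8 (prior 1/9 each): that chest was opened and seen not to hold the prize — ruled out; weight (1/9)·0 = 0 each.
The weights sum to 1/70.
So P(the ruby in chest 5 | the guide opened chest 4, chest 6, chest 7, and chest 8) = (1/315) / (1/70) = 2/9.

2/9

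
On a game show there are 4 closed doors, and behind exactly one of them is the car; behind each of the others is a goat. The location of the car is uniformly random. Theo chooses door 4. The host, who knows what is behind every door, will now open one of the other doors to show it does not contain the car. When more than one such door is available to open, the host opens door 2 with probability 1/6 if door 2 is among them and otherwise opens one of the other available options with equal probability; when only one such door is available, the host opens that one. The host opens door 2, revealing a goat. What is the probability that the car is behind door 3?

1/3

Apply Bayes' rule, conditioning on where the car actually is.
If it is behind any of doors 1, 3, and 4 (prior 1/4 each): door 2 is available, opened with probability 1/6; weight (1/4)·(1/6) = 1/24 each.
If it is behind door 2 (prior 1/4): the host opened door 2, so this case is ruled out; weight (1/4)·0 = 0.
The weights sum to 1/8.
So P(the car behind door 3 | the host opened door 2) = (1/24) / (1/8) = 1/3.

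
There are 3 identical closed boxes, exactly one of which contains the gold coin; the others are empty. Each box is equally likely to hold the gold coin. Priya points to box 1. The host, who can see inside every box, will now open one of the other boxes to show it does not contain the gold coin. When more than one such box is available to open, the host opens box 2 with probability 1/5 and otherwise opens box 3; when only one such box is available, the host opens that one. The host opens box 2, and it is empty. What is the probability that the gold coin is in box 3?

Consider each possible location of the gold coin in turn.
If it is in box 1 (prior 1/3): box 2 is available, opened with probability 1/5; weight (1/3)·(1/5) = 1/15.
If it is in box 2 (prior 1/3): the host opened box 2, so this case is ruled out; weight (1/3)·0 = 0.
If it is in box 3 (prior 1/3): only box 2 is available, probability 1; weight (1/3)·1 = 1/3.
The weights sum to 2/5.
So P(the gold coin in box 3 | the host opened box 2) = (1/3) / (2/5) = 5/6.

5/6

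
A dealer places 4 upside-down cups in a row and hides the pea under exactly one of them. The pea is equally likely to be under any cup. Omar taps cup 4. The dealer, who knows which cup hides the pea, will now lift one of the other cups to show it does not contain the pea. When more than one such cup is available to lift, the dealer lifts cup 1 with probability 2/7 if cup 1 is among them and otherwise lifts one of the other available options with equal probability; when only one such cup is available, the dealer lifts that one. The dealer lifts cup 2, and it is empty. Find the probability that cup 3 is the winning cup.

Apply Bayes' rule, conditioning on where the pea actually is.
If it is under cup 1 (prior 1/4): cup 1 holds the prize so is unavailable; the dealer chooses uniformly among the 2 others, probability 1/2; weight (1/4)·(1/2) = 1/8.
If it is under cup 2 (prior 1/4): the dealer opened cup 2, so this case is ruled out; weight (1/4)·0 = 0.
If it is under cup 3 (prior 1/4): cup 1 is available but not opened, probability 5/7; weight (1/4)·(5/7) = 5/28.
If it is under cup 4 (prior 1/4): cup 1 is available but not opened; cup 2 gets probability (1 − 2/7)/2 = 5/14; weight (1/4)·(5/14) = 5/56.
The weights sum to 11/28.
So P(the pea under cup 3 | the dealer opened cup 2) = (5/28) / (11/28) = 5/11.

5/11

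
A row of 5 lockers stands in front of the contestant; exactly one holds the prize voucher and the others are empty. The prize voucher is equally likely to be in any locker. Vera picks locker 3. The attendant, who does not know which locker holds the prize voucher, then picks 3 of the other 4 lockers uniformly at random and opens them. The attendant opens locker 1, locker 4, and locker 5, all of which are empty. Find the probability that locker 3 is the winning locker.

1/2

Because the attendant chose which lockers to open without knowing where the prize voucher is, the choice is independent of the prize location. Learning that none of the 3 opened lockers holds the prize voucher simply rules out those 3 locations and leaves the remaining 2 lockers still equally likely by symmetry.
So P(the prize voucher in locker 3) = 1/2.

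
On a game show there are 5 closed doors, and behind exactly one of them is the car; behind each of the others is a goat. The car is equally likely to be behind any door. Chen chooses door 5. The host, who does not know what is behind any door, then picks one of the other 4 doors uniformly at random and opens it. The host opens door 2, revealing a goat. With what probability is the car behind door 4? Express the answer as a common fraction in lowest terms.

1/4

Because the host chose which door to open without knowing where the car is, the choice is independent of the prize location. Learning that door 2 does not hold the car simply rules out that one location and leaves the remaining 4 doors still equally likely by symmetry.
So P(the car behind door 4) = 1/4.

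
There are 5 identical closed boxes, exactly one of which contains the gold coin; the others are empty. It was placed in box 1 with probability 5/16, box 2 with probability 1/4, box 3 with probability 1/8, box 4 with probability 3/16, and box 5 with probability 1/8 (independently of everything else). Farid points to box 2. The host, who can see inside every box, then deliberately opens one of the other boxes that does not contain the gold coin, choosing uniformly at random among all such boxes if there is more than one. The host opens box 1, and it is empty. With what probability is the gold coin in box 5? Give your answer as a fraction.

Condition on the true location of the gold coin.
If it is in box 1 (prior 5/16): the host opened box 1, so this case is ruled out; weight (5/16)·0 = 0.
If it is in box 2 (prior 1/4): the host has 4 equally likely choices, so probability 1/4; weight (1/4)·(1/4) = 1/16.
If it is in either of boxes 3 and 5 (prior 1/8 each): the host has 3 equally likely choices, so probability 1/3; weight (1/8)·(1/3) = 1/24 each.
If it is in box 4 (prior 3/16): the host has 3 equally likely choices, so probability 1/3; weight (3/16)·(1/3) = 1/16.
The weights sum to 5/24.
So P(the gold coin in box 5 | the host opened box 1) = (1/24) / (5/24) = 1/5.

1/5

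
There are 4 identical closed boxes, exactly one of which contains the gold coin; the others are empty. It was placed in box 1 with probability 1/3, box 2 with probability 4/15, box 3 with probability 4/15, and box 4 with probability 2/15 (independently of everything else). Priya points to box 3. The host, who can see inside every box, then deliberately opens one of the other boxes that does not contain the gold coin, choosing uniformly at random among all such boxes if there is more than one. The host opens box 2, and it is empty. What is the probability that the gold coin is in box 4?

6/29

Condition on the true location of the gold coin.
If it is in box 1 (prior 1/3): the host has 2 equally likely choices, so probability 1/2; weight (1/3)·(1/2) = 1/6.
If it is in box 2 (prior 4/15): the host opened box 2, so this case is ruled out; weight (4/15)·0 = 0.
If it is in box 3 (prior 4/15): the host has 3 equally likely choices, so probability 1/3; weight (4/15)·(1/3) = 4/45.
If it is in box 4 (prior 2/15): the host has 2 equally likely choices, so probability 1/2; weight (2/15)·(1/2) = 1/15.
The weights sum to 29/90.
So P(the gold coin in box 4 | the host opened box 2) = (1/15) / (29/90) = 6/29.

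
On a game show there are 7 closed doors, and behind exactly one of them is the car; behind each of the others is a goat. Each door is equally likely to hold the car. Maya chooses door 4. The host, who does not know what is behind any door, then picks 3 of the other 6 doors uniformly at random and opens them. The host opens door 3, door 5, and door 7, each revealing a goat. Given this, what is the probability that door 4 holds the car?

Consider each possible location of the car in turn.
If it is behind any of doors 1, 2, 4, and 6 (prior 1/7 each): the host picks exactly this set with probability 1/20 regardless, and none is the prize; weight (1/7)·(1/20) = 1/140 each.
If it is behind any of doors 3, 5, and 7 (prior 1/7 each): that door was opened and seen not to hold the prize — ruled out; weight (1/7)·0 = 0 each.
The weights sum to 1/35.
So P(the car behind door 4 | the host opened door 3, door 5, and door 7) = (1/140) / (1/35) = 1/4.

1/4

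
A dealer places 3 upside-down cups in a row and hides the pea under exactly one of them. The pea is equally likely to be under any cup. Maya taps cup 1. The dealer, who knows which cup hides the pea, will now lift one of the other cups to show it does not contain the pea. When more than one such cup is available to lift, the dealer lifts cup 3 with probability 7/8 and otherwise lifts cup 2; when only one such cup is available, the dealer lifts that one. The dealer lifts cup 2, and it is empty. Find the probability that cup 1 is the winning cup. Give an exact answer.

1/9

Condition on the true location of the pea.
If it is under cup 1 (prior 1/3): cup 3 is available but not opened, probability 1/8; weight (1/3)·(1/8) = 1/24.
If it is under cup 2 (prior 1/3): the dealer opened cup 2, so this case is ruled out; weight (1/3)·0 = 0.
If it is under cup 3 (prior 1/3): only cup 2 is available, probability 1; weight (1/3)·1 = 1/3.
The weights sum to 3/8.
So P(the pea under cup 1 | the dealer opened cup 2) = (1/24) / (3/8) = 1/9.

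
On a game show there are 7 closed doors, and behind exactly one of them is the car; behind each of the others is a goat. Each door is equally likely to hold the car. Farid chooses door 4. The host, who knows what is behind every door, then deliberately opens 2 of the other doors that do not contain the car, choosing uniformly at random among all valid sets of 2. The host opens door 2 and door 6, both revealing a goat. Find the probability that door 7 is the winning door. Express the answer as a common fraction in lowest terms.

Apply Bayes' rule, conditioning on where the car actually is.
If it is behind any of doors 1, 3, 5, and 7 (prior 1/7 each): the host has 10 equally likely choices, so probability 1/10; weight (1/7)·(1/10) = 1/70 each.
If it is behind either of doors 2 and 6 (prior 1/7 each): that door was opened and seen not to hold the prize — ruled out; weight (1/7)·0 = 0 each.
If it is behind door 4 (prior 1/7): the host has 15 equally likely choices, so probability 1/15; weight (1/7)·(1/15) = 1/105.
The weights sum to 1/15.
So P(the car behind door 7 | the host opened door 2 and door 6) = (1/70) / (1/15) = 3/14.

3/14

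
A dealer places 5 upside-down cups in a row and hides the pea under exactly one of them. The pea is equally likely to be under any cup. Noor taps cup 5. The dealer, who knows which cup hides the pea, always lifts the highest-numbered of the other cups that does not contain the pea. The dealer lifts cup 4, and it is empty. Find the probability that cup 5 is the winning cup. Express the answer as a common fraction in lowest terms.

1/4

Consider each possible location of the pea in turn.
If it is under any of cups 1, 2, 3, and 5 (prior 1/5 each): cup 4 is the highest-numbered option available, probability 1; weight (1/5)·1 = 1/5 each.
If it is under cup 4 (prior 1/5): the dealer opened cup 4, so this case is ruled out; weight (1/5)·0 = 0.
The weights sum to 4/5.
So P(the pea under cup 5 | the dealer opened cup 4) = (1/5) / (4/5) = 1/4.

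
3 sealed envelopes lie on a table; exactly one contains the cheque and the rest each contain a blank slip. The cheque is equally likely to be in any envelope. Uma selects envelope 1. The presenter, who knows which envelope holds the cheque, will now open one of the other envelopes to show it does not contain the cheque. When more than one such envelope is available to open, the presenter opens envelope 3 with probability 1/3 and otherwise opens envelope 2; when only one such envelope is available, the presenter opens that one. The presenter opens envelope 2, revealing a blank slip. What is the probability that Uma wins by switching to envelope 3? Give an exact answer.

3/5

Apply Bayes' rule, conditioning on where the cheque actually is.
If it is in envelope 1 (prior 1/3): envelope 3 is available but not opened, probability 2/3; weight (1/3)·(2/3) = 2/9.
If it is in envelope 2 (prior 1/3): the presenter opened envelope 2, so this case is ruled out; weight (1/3)·0 = 0.
If it is in envelope 3 (prior 1/3): only envelope 2 is available, probability 1; weight (1/3)·1 = 1/3.
The weights sum to 5/9.
So P(the cheque in envelope 3 | the presenter opened envelope 2) = (1/3) / (5/9) = 3/5.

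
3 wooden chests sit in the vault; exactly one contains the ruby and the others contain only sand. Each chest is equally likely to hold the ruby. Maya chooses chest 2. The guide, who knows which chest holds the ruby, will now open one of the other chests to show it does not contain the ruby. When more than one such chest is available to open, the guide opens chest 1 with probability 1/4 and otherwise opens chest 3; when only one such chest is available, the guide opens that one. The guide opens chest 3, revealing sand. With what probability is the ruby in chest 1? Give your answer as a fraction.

Condition on the true location of the ruby.
If it is in chest 1 (prior 1/3): only chest 3 is available, probability 1; weight (1/3)·1 = 1/3.
If it is in chest 2 (prior 1/3): chest 1 is available but not opened, probability 3/4; weight (1/3)·(3/4) = 1/4.
If it is in chest 3 (prior 1/3): the guide opened chest 3, so this case is ruled out; weight (1/3)·0 = 0.
The weights sum to 7/12.
So P(the ruby in chest 1 | the guide opened chest 3) = (1/3) / (7/12) = 4/7.

4/7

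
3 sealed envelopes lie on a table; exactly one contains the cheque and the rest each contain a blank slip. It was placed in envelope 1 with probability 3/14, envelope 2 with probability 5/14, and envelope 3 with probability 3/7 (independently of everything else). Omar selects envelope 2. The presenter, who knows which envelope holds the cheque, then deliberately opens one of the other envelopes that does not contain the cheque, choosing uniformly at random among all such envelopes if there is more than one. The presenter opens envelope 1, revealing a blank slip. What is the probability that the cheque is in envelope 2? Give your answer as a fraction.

Apply Bayes' rule, conditioning on where the cheque actually is.
If it is in envelope 1 (prior 3/14): the presenter opened envelope 1, so this case is ruled out; weight (3/14)·0 = 0.
If it is in envelope 2 (prior 5/14): the presenter has 2 equally likely choices, so probability 1/2; weight (5/14)·(1/2) = 5/28.
If it is in envelope 3 (prior 3/7): the presenter has no choice, probability 1; weight (3/7)·1 = 3/7.
The weights sum to 17/28.
So P(the cheque in envelope 2 | the presenter opened envelope 1) = (5/28) / (17/28) = 5/17.

5/17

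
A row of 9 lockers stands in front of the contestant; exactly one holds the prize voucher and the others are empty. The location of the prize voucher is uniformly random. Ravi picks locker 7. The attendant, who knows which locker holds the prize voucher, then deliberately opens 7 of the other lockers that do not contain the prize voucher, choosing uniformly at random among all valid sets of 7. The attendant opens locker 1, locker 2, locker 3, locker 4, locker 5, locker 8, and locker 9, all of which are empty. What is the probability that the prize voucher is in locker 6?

8/9

Condition on the true location of the prize voucher.
If it is in any of lockers 1, 2, 3, 4, 5, 8, and 9 (prior 1/9 each): that locker was opened and seen not to hold the prize — ruled out; weight (1/9)·0 = 0 each.
If it is in locker 6 (prior 1/9): the attendant has no choice, probability 1; weight (1/9)·1 = 1/9.
If it is in locker 7 (prior 1/9): the attendant has 8 equally likely choices, so probability 1/8; weight (1/9)·(1/8) = 1/72.
The weights sum to 1/8.
So P(the prize voucher in locker 6 | the attendant opened locker 1, locker 2, locker 3, locker 4, locker 5, locker 8, and locker 9) = (1/9) / (1/8) = 8/9.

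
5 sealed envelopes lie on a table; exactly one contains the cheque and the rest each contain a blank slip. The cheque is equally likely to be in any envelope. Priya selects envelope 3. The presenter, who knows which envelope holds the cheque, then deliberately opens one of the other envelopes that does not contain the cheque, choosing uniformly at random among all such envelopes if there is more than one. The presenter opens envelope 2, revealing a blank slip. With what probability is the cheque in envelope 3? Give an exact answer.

Consider each possible location of the cheque in turn.
If it is in any of envelopes 1, 4, and 5 (prior 1/5 each): the presenter has 3 equally likely choices, so probability 1/3; weight (1/5)·(1/3) = 1/15 each.
If it is in envelope 2 (prior 1/5): the presenter opened envelope 2, so this case is ruled out; weight (1/5)·0 = 0.
If it is in envelope 3 (prior 1/5): the presenter has 4 equally likely choices, so probability 1/4; weight (1/5)·(1/4) = 1/20.
The weights sum to 1/4.
So P(the cheque in envelope 3 | the presenter opened envelope 2) = (1/20) / (1/4) = 1/5.

1/5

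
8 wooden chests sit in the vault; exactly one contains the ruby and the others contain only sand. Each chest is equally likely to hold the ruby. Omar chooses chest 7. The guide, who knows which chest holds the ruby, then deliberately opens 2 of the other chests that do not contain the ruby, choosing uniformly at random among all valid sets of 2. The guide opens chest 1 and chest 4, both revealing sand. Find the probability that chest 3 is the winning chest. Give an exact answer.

Apply Bayes' rule, conditioning on where the ruby actually is.
If it is in either of chests 1 and 4 (prior 1/8 each): that chest was opened and seen not to hold the prize — ruled out; weight (1/8)·0 = 0 each.
If it is in any of chests 2, 3, 5, 6, and 8 (prior 1/8 each): the guide has 15 equally likely choices, so probability 1/15; weight (1/8)·(1/15) = 1/120 each.
If it is in chest 7 (prior 1/8): the guide has 21 equally likely choices, so probability 1/21; weight (1/8)·(1/21) = 1/168.
The weights sum to 1/21.
So P(the ruby in chest 3 | the guide opened chest 1 and chest 4) = (1/120) / (1/21) = 7/40.

7/40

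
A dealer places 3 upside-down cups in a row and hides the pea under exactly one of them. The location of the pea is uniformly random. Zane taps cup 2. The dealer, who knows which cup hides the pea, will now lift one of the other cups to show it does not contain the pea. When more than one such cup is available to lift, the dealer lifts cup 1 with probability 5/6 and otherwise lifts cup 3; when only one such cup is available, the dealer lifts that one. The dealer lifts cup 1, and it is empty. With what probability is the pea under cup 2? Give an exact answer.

Condition on the true location of the pea.
If it is under cup 1 (prior 1/3): the dealer opened cup 1, so this case is ruled out; weight (1/3)·0 = 0.
If it is under cup 2 (prior 1/3): cup 1 is available, opened with probability 5/6; weight (1/3)·(5/6) = 5/18.
If it is under cup 3 (prior 1/3): only cup 1 is available, probability 1; weight (1/3)·1 = 1/3.
The weights sum to 11/18.
So P(the pea under cup 2 | the dealer opened cup 1) = (5/18) / (11/18) = 5/11.

5/11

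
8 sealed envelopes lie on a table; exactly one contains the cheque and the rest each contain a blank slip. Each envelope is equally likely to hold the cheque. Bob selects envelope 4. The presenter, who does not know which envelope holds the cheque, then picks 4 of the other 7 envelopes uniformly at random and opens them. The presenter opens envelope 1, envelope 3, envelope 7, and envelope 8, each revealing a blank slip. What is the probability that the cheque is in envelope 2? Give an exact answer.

1/4

Consider each possible location of the cheque in turn.
If it is in any of envelopes 1, 3, 7, and 8 (prior 1/8 each): that envelope was opened and seen not to hold the prize — ruled out; weight (1/8)·0 = 0 each.
If it is in any of envelopes 2, 4, 5, and 6 (prior 1/8 each): the presenter picks exactly this set with probability 1/35 regardless, and none is the prize; weight (1/8)·(1/35) = 1/280 each.
The weights sum to 1/70.
So P(the cheque in envelope 2 | the presenter opened envelope 1, envelope 3, envelope 7, and envelope 8) = (1/280) / (1/70) = 1/4.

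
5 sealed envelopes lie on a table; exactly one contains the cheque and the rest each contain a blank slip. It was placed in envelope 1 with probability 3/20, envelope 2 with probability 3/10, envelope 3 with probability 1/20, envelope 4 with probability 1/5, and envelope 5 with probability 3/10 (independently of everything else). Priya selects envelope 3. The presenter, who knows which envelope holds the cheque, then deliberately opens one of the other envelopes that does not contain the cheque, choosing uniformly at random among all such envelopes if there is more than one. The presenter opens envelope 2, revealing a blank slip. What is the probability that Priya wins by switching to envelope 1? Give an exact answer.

Consider each possible location of the cheque in turn.
If it is in envelope 1 (prior 3/20): the presenter has 3 equally likely choices, so probability 1/3; weight (3/20)·(1/3) = 1/20.
If it is in envelope 2 (prior 3/10): the presenter opened envelope 2, so this case is ruled out; weight (3/10)·0 = 0.
If it is in envelope 3 (prior 1/20): the presenter has 4 equally likely choices, so probability 1/4; weight (1/20)·(1/4) = 1/80.
If it is in envelope 4 (prior 1/5): the presenter has 3 equally likely choices, so probability 1/3; weight (1/5)·(1/3) = 1/15.
If it is in envelope 5 (prior 3/10): the presenter has 3 equally likely choices, so probability 1/3; weight (3/10)·(1/3) = 1/10.
The weights sum to 11/48.
So P(the cheque in envelope 1 | the presenter opened envelope 2) = (1/20) / (11/48) = 12/55.

12/55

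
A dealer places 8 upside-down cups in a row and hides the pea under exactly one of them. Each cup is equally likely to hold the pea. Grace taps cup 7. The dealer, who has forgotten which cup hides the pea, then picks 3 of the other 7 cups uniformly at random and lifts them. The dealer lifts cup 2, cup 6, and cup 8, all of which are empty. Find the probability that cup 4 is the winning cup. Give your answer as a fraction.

Consider each possible location of the pea in turn.
If it is under any of cups 1, 3, 4, 5, and 7 (prior 1/8 each): the dealer picks exactly this set with probability 1/35 regardless, and none is the prize; weight (1/8)·(1/35) = 1/280 each.
If it is under any of cups 2, 6, and 8 (prior 1/8 each): that cup was opened and seen not to hold the prize — ruled out; weight (1/8)·0 = 0 each.
The weights sum to 1/56.
So P(the pea under cup 4 | the dealer opened cup 2, cup 6, and cup 8) = (1/280) / (1/56) = 1/5.

1/5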